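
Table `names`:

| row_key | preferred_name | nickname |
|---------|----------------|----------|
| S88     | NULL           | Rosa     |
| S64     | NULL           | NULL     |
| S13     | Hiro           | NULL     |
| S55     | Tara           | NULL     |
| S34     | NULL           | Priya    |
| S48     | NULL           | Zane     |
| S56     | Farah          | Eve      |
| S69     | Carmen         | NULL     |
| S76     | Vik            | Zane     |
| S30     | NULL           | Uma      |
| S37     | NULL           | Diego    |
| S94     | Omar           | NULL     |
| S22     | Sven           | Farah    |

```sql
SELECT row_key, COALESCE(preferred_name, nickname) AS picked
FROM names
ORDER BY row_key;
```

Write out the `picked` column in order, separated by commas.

Hiro, Sven, Uma, Priya, Diego, Zane, Tara, Farah, NULL, Carmen, Vik, Rosa, Omar

row_key=S13: preferred_name=Hiro → Hiro
row_key=S22: preferred_name=Sven → Sven
row_key=S30: preferred_name=NULL, nickname=Uma → Uma
row_key=S34: preferred_name=NULL, nickname=Priya → Priya
row_key=S37: preferred_name=NULL, nickname=Diego → Diego
row_key=S48: preferred_name=NULL, nickname=Zane → Zane
row_key=S55: preferred_name=Tara → Tara
row_key=S56: preferred_name=Farah → Farah
row_key=S64: preferred_name=NULL, nickname=NULL (all NULL) → NULL
row_key=S69: preferred_name=Carmen → Carmen
row_key=S76: preferred_name=Vik → Vik
row_key=S88: preferred_name=NULL, nickname=Rosa → Rosa
row_key=S94: preferred_name=Omar → Omar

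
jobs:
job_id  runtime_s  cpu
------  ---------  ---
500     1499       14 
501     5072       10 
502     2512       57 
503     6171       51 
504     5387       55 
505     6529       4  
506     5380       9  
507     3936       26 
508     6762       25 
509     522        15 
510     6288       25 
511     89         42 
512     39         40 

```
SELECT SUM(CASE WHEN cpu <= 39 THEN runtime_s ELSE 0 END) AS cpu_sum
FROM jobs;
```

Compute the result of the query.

job_id=500: ✓ → 1499
job_id=501: ✓ → 5072
job_id=502: ✗
job_id=503: ✗
job_id=504: ✗
job_id=505: ✓ → 6529
job_id=506: ✓ → 5380
job_id=507: ✓ → 3936
job_id=508: ✓ → 6762
job_id=509: ✓ → 522
job_id=510: ✓ → 6288
job_id=511: ✗
job_id=512: ✗
cpu_sum = 1499 + 5072 + 6529 + 5380 + 3936 + 6762 + 522 + 6288 = 35988

35988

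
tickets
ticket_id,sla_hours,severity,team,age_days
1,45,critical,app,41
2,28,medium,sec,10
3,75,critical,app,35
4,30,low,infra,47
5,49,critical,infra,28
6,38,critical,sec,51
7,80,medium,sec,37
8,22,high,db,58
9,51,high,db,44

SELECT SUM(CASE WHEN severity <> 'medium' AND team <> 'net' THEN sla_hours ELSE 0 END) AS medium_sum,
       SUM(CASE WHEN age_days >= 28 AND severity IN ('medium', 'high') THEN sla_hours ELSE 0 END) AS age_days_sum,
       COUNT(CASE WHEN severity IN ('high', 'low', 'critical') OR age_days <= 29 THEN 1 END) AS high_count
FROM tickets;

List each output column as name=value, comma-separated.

medium_sum=310, age_days_sum=153, high_count=8

[medium_sum: severity <> 'medium' AND team <> 'net']
ticket_id=1: ✓ → 45
ticket_id=2: ✗
ticket_id=3: ✓ → 75
ticket_id=4: ✓ → 30
ticket_id=5: ✓ → 49
ticket_id=6: ✓ → 38
ticket_id=7: ✗
ticket_id=8: ✓ → 22
ticket_id=9: ✓ → 51
medium_sum = 45 + 75 + 30 + 49 + 38 + 22 + 51 = 310
—
[age_days_sum: age_days >= 28 AND severity IN ('medium', 'high')]
ticket_id=1: ✗
ticket_id=2: ✗
ticket_id=3: ✗
ticket_id=4: ✗
ticket_id=5: ✗
ticket_id=6: ✗
ticket_id=7: ✓ → 80
ticket_id=8: ✓ → 22
ticket_id=9: ✓ → 51
age_days_sum = 80 + 22 + 51 = 153
—
[high_count: severity IN ('high', 'low', 'critical') OR age_days <= 29]
ticket_id=1: ✓ → 1
ticket_id=2: ✓ → 1
ticket_id=3: ✓ → 1
ticket_id=4: ✓ → 1
ticket_id=5: ✓ → 1
ticket_id=6: ✓ → 1
ticket_id=7: ✗
ticket_id=8: ✓ → 1
ticket_id=9: ✓ → 1
high_count = COUNT(1, 1, 1, 1, 1, 1, 1, 1) = 8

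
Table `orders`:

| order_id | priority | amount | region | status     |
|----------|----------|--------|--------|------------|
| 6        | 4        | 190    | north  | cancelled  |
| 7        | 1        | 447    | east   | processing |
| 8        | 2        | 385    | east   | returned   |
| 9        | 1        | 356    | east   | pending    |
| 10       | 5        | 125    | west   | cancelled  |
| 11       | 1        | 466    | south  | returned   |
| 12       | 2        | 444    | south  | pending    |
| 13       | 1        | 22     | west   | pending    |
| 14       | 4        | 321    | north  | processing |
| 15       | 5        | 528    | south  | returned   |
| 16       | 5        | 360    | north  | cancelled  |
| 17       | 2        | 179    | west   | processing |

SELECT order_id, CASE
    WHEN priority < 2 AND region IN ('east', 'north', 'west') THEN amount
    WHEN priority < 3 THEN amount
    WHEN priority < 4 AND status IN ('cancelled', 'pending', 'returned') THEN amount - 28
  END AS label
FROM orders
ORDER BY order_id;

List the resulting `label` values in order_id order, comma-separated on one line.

NULL, 447, 385, 356, NULL, 466, 444, 22, NULL, NULL, NULL, 179

order_id=6: (no match → NULL) → NULL
order_id=7: priority < 2 AND region IN ('east', 'north', 'west') → 447
order_id=8: priority < 3 → 385
order_id=9: priority < 2 AND region IN ('east', 'north', 'west') → 356
order_id=10: (no match → NULL) → NULL
order_id=11: priority < 3 → 466
order_id=12: priority < 3 → 444
order_id=13: priority < 2 AND region IN ('east', 'north', 'west') → 22
order_id=14: (no match → NULL) → NULL
order_id=15: (no match → NULL) → NULL
order_id=16: (no match → NULL) → NULL
order_id=17: priority < 3 → 179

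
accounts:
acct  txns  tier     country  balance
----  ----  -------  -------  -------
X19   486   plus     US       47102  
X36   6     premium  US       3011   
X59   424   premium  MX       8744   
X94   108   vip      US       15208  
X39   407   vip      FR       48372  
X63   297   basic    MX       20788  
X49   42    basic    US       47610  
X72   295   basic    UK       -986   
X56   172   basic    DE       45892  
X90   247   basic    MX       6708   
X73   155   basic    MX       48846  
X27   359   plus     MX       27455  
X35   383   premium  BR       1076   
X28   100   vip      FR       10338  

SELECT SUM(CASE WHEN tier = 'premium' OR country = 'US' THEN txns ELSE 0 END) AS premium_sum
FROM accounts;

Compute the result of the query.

acct=X19: ✓ → 486
acct=X36: ✓ → 6
acct=X59: ✓ → 424
acct=X94: ✓ → 108
acct=X39: ✗
acct=X63: ✗
acct=X49: ✓ → 42
acct=X72: ✗
acct=X56: ✗
acct=X90: ✗
acct=X73: ✗
acct=X27: ✗
acct=X35: ✓ → 383
acct=X28: ✗
premium_sum = 486 + 6 + 424 + 108 + 42 + 383 = 1449

1449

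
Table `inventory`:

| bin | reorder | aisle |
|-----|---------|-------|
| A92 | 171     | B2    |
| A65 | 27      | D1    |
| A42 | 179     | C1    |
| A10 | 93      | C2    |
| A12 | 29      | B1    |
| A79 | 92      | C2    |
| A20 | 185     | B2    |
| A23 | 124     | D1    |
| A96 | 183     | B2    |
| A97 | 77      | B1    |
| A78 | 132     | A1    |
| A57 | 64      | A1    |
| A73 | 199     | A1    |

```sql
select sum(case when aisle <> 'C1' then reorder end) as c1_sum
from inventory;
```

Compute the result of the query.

bin=A92: ✓ → 171
bin=A65: ✓ → 27
bin=A42: ✗
bin=A10: ✓ → 93
bin=A12: ✓ → 29
bin=A79: ✓ → 92
bin=A20: ✓ → 185
bin=A23: ✓ → 124
bin=A96: ✓ → 183
bin=A97: ✓ → 77
bin=A78: ✓ → 132
bin=A57: ✓ → 64
bin=A73: ✓ → 199
c1_sum = 171 + 27 + 93 + 29 + 92 + 185 + 124 + 183 + 77 + 132 + 64 + 199 = 1376

1376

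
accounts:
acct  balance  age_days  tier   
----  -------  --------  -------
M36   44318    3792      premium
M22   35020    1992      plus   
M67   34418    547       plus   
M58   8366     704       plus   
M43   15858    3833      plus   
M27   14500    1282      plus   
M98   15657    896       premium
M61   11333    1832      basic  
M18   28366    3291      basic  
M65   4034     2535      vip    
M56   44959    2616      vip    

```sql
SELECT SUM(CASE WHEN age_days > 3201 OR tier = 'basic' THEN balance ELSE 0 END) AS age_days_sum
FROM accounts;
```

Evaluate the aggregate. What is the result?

acct=M36: ✓ → 44318
acct=M22: ✗
acct=M67: ✗
acct=M58: ✗
acct=M43: ✓ → 15858
acct=M27: ✗
acct=M98: ✗
acct=M61: ✓ → 11333
acct=M18: ✓ → 28366
acct=M65: ✗
acct=M56: ✗
age_days_sum = 44318 + 15858 + 11333 + 28366 = 99875

99875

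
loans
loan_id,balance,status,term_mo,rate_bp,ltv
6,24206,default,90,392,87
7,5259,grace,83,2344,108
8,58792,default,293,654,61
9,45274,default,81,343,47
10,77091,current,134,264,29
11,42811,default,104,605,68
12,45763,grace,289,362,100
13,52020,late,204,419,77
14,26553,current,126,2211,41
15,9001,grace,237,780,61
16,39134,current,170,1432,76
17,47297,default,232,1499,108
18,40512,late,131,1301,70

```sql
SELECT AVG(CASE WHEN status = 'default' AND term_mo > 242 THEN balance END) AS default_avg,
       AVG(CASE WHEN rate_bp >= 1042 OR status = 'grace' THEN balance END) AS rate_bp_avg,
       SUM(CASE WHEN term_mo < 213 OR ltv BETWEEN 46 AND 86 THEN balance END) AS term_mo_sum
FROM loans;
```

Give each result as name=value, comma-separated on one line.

default_avg=58792, rate_bp_avg=30502.7142857143, term_mo_sum=420653

[default_avg: status = 'default' AND term_mo > 242]
loan_id=6: ✗
loan_id=7: ✗
loan_id=8: ✓ → 58792
loan_id=9: ✗
loan_id=10: ✗
loan_id=11: ✗
loan_id=12: ✗
loan_id=13: ✗
loan_id=14: ✗
loan_id=15: ✗
loan_id=16: ✗
loan_id=17: ✗
loan_id=18: ✗
default_avg = 58792
—
[rate_bp_avg: rate_bp >= 1042 OR status = 'grace']
loan_id=6: ✗
loan_id=7: ✓ → 5259
loan_id=8: ✗
loan_id=9: ✗
loan_id=10: ✗
loan_id=11: ✗
loan_id=12: ✓ → 45763
loan_id=13: ✗
loan_id=14: ✓ → 26553
loan_id=15: ✓ → 9001
loan_id=16: ✓ → 39134
loan_id=17: ✓ → 47297
loan_id=18: ✓ → 40512
rate_bp_avg = (5259 + 45763 + 26553 + 9001 + 39134 + 47297 + 40512) / 7 = 30502.7142857143
—
[term_mo_sum: term_mo < 213 OR ltv BETWEEN 46 AND 86]
loan_id=6: ✓ → 24206
loan_id=7: ✓ → 5259
loan_id=8: ✓ → 58792
loan_id=9: ✓ → 45274
loan_id=10: ✓ → 77091
loan_id=11: ✓ → 42811
loan_id=12: ✗
loan_id=13: ✓ → 52020
loan_id=14: ✓ → 26553
loan_id=15: ✓ → 9001
loan_id=16: ✓ → 39134
loan_id=17: ✗
loan_id=18: ✓ → 40512
term_mo_sum = 24206 + 5259 + 58792 + 45274 + 77091 + 42811 + 52020 + 26553 + 9001 + 39134 + 40512 = 420653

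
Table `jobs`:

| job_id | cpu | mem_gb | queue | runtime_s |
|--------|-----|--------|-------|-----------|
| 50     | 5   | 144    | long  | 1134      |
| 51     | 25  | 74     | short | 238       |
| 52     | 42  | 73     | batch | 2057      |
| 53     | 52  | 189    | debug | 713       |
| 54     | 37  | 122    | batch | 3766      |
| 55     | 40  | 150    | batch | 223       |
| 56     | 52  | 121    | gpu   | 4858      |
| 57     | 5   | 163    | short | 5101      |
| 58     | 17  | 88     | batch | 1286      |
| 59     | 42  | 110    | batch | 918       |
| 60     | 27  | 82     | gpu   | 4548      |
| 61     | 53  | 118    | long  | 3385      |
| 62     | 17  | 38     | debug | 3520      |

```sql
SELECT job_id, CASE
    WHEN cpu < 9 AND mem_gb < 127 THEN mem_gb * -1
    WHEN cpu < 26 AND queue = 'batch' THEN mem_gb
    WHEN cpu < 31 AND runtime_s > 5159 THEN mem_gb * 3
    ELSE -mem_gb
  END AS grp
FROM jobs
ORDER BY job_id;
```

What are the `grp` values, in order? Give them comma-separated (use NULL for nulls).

job_id=50: ELSE → -144
job_id=51: ELSE → -74
job_id=52: ELSE → -73
job_id=53: ELSE → -189
job_id=54: ELSE → -122
job_id=55: ELSE → -150
job_id=56: ELSE → -121
job_id=57: ELSE → -163
job_id=58: cpu < 26 AND queue = 'batch' → 88
job_id=59: ELSE → -110
job_id=60: ELSE → -82
job_id=61: ELSE → -118
job_id=62: ELSE → -38

-144, -74, -73, -189, -122, -150, -121, -163, 88, -110, -82, -118, -38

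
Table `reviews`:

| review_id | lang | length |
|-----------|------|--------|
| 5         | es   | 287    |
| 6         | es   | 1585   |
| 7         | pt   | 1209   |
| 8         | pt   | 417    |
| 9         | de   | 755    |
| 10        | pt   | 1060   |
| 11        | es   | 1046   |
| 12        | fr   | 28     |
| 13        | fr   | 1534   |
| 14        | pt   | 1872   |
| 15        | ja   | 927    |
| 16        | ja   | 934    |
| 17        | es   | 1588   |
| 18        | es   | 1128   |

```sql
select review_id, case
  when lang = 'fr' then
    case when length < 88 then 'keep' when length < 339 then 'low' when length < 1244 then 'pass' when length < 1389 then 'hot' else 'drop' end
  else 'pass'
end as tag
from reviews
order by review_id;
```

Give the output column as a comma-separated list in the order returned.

pass, pass, pass, pass, pass, pass, pass, keep, drop, pass, pass, pass, pass, pass

review_id=5: lang='es' → outer ELSE → pass
review_id=6: lang='es' → outer ELSE → pass
review_id=7: lang='pt' → outer ELSE → pass
review_id=8: lang='pt' → outer ELSE → pass
review_id=9: lang='de' → outer ELSE → pass
review_id=10: lang='pt' → outer ELSE → pass
review_id=11: lang='es' → outer ELSE → pass
review_id=12: lang='fr' → inner[length < 88] → keep
review_id=13: lang='fr' → inner[ELSE] → drop
review_id=14: lang='pt' → outer ELSE → pass
review_id=15: lang='ja' → outer ELSE → pass
review_id=16: lang='ja' → outer ELSE → pass
review_id=17: lang='es' → outer ELSE → pass
review_id=18: lang='es' → outer ELSE → pass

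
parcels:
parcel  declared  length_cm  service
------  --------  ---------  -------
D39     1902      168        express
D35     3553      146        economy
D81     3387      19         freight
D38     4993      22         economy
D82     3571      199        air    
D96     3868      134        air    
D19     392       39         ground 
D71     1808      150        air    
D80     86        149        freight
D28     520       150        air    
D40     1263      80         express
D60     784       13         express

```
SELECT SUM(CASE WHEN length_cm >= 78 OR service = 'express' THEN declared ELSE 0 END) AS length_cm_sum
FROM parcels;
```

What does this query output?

parcel=D39: ✓ → 1902
parcel=D35: ✓ → 3553
parcel=D81: ✗
parcel=D38: ✗
parcel=D82: ✓ → 3571
parcel=D96: ✓ → 3868
parcel=D19: ✗
parcel=D71: ✓ → 1808
parcel=D80: ✓ → 86
parcel=D28: ✓ → 520
parcel=D40: ✓ → 1263
parcel=D60: ✓ → 784
length_cm_sum = 1902 + 3553 + 3571 + 3868 + 1808 + 86 + 520 + 1263 + 784 = 17355

17355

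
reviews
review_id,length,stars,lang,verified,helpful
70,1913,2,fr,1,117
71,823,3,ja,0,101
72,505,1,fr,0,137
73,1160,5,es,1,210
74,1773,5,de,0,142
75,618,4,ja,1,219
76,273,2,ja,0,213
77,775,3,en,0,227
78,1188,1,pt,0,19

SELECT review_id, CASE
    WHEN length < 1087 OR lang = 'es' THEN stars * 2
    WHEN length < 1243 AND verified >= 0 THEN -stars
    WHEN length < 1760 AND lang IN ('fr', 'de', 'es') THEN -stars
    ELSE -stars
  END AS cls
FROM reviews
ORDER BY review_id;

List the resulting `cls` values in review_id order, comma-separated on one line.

review_id=70: ELSE → -2
review_id=71: length < 1087 OR lang = 'es' → 6
review_id=72: length < 1087 OR lang = 'es' → 2
review_id=73: length < 1087 OR lang = 'es' → 10
review_id=74: ELSE → -5
review_id=75: length < 1087 OR lang = 'es' → 8
review_id=76: length < 1087 OR lang = 'es' → 4
review_id=77: length < 1087 OR lang = 'es' → 6
review_id=78: length < 1243 AND verified >= 0 → -1

-2, 6, 2, 10, -5, 8, 4, 6, -1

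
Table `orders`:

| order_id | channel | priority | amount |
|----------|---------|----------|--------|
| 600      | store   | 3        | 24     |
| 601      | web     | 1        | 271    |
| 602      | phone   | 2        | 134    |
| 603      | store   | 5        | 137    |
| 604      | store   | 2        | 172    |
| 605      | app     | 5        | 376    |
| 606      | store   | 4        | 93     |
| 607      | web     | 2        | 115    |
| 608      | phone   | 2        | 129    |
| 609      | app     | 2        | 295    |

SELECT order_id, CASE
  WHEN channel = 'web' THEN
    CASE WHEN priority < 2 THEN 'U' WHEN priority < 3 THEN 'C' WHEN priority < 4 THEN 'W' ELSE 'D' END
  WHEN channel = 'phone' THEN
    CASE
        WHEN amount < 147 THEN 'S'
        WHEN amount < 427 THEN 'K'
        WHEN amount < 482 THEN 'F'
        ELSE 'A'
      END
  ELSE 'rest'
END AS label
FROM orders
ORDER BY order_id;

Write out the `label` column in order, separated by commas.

rest, U, S, rest, rest, rest, rest, C, S, rest

order_id=600: channel='store' → outer ELSE → rest
order_id=601: channel='web' → inner[priority < 2] → U
order_id=602: channel='phone' → inner[amount < 147] → S
order_id=603: channel='store' → outer ELSE → rest
order_id=604: channel='store' → outer ELSE → rest
order_id=605: channel='app' → outer ELSE → rest
order_id=606: channel='store' → outer ELSE → rest
order_id=607: channel='web' → inner[priority < 3] → C
order_id=608: channel='phone' → inner[amount < 147] → S
order_id=609: channel='app' → outer ELSE → rest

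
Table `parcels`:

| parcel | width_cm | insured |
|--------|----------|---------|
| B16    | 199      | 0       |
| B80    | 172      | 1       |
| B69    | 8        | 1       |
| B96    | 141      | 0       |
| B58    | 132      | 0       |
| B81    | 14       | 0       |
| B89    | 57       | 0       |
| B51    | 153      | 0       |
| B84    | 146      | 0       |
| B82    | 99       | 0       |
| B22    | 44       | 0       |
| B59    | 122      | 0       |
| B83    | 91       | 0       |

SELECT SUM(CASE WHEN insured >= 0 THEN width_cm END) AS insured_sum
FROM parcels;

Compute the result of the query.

1378

parcel=B16: ✓ → 199
parcel=B80: ✓ → 172
parcel=B69: ✓ → 8
parcel=B96: ✓ → 141
parcel=B58: ✓ → 132
parcel=B81: ✓ → 14
parcel=B89: ✓ → 57
parcel=B51: ✓ → 153
parcel=B84: ✓ → 146
parcel=B82: ✓ → 99
parcel=B22: ✓ → 44
parcel=B59: ✓ → 122
parcel=B83: ✓ → 91
insured_sum = 199 + 172 + 8 + 141 + 132 + 14 + 57 + 153 + 146 + 99 + 44 + 122 + 91 = 1378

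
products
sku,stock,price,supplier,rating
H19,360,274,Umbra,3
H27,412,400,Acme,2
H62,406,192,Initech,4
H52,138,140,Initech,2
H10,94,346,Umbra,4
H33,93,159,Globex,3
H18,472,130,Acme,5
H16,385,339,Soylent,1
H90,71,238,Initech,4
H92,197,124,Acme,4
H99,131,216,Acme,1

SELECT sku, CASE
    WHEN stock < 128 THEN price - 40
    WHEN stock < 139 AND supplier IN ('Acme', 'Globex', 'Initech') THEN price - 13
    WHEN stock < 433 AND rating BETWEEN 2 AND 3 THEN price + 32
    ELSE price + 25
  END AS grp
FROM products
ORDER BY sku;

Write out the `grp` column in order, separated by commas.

306, 364, 155, 306, 432, 119, 127, 217, 198, 149, 203

sku=H10: stock < 128 → 306
sku=H16: ELSE → 364
sku=H18: ELSE → 155
sku=H19: stock < 433 AND rating BETWEEN 2 AND 3 → 306
sku=H27: stock < 433 AND rating BETWEEN 2 AND 3 → 432
sku=H33: stock < 128 → 119
sku=H52: stock < 139 AND supplier IN ('Acme', 'Globex', 'Initech') → 127
sku=H62: ELSE → 217
sku=H90: stock < 128 → 198
sku=H92: ELSE → 149
sku=H99: stock < 139 AND supplier IN ('Acme', 'Globex', 'Initech') → 203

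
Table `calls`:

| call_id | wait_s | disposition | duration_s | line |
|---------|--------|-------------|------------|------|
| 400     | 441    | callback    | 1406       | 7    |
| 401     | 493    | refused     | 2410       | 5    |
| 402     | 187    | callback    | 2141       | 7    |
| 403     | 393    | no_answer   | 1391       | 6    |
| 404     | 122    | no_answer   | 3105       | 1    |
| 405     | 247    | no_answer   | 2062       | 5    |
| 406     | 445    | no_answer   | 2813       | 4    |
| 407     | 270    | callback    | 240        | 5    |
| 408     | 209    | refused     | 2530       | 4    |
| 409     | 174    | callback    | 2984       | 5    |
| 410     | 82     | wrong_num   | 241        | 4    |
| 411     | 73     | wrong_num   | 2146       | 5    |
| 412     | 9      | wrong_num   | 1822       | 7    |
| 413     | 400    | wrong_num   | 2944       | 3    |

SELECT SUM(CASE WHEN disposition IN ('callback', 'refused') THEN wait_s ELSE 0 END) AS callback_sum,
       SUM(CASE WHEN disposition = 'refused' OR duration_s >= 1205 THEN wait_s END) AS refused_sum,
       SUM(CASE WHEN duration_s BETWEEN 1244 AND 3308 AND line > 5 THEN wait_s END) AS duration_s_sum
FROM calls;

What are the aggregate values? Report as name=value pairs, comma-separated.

callback_sum=1774, refused_sum=3193, duration_s_sum=1030

[callback_sum: disposition IN ('callback', 'refused')]
call_id=400: ✓ → 441
call_id=401: ✓ → 493
call_id=402: ✓ → 187
call_id=403: ✗
call_id=404: ✗
call_id=405: ✗
call_id=406: ✗
call_id=407: ✓ → 270
call_id=408: ✓ → 209
call_id=409: ✓ → 174
call_id=410: ✗
call_id=411: ✗
call_id=412: ✗
call_id=413: ✗
callback_sum = 441 + 493 + 187 + 270 + 209 + 174 = 1774
—
[refused_sum: disposition = 'refused' OR duration_s >= 1205]
call_id=400: ✓ → 441
call_id=401: ✓ → 493
call_id=402: ✓ → 187
call_id=403: ✓ → 393
call_id=404: ✓ → 122
call_id=405: ✓ → 247
call_id=406: ✓ → 445
call_id=407: ✗
call_id=408: ✓ → 209
call_id=409: ✓ → 174
call_id=410: ✗
call_id=411: ✓ → 73
call_id=412: ✓ → 9
call_id=413: ✓ → 400
refused_sum = 441 + 493 + 187 + 393 + 122 + 247 + 445 + 209 + 174 + 73 + 9 + 400 = 3193
—
[duration_s_sum: duration_s BETWEEN 1244 AND 3308 AND line > 5]
call_id=400: ✓ → 441
call_id=401: ✗
call_id=402: ✓ → 187
call_id=403: ✓ → 393
call_id=404: ✗
call_id=405: ✗
call_id=406: ✗
call_id=407: ✗
call_id=408: ✗
call_id=409: ✗
call_id=410: ✗
call_id=411: ✗
call_id=412: ✓ → 9
call_id=413: ✗
duration_s_sum = 441 + 187 + 393 + 9 = 1030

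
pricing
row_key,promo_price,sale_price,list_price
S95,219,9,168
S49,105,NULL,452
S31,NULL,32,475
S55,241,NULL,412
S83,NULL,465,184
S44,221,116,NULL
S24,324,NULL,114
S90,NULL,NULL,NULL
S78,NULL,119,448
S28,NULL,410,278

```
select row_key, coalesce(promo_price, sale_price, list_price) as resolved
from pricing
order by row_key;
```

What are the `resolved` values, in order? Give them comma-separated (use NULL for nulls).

324, 410, 32, 221, 105, 241, 119, 465, NULL, 219

row_key=S24: promo_price=324 → 324
row_key=S28: promo_price=NULL, sale_price=410 → 410
row_key=S31: promo_price=NULL, sale_price=32 → 32
row_key=S44: promo_price=221 → 221
row_key=S49: promo_price=105 → 105
row_key=S55: promo_price=241 → 241
row_key=S78: promo_price=NULL, sale_price=119 → 119
row_key=S83: promo_price=NULL, sale_price=465 → 465
row_key=S90: promo_price=NULL, sale_price=NULL, list_price=NULL (all NULL) → NULL
row_key=S95: promo_price=219 → 219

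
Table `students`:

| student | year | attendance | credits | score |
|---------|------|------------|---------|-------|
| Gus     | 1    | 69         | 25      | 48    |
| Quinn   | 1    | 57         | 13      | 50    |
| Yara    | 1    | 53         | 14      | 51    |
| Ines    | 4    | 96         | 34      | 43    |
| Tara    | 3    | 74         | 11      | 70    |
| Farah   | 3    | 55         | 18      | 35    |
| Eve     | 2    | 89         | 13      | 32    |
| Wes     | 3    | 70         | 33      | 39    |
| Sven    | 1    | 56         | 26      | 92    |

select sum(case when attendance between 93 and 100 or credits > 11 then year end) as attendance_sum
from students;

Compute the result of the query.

16

student=Gus: ✓ → 1
student=Quinn: ✓ → 1
student=Yara: ✓ → 1
student=Ines: ✓ → 4
student=Tara: ✗
student=Farah: ✓ → 3
student=Eve: ✓ → 2
student=Wes: ✓ → 3
student=Sven: ✓ → 1
attendance_sum = 1 + 1 + 1 + 4 + 3 + 2 + 3 + 1 = 16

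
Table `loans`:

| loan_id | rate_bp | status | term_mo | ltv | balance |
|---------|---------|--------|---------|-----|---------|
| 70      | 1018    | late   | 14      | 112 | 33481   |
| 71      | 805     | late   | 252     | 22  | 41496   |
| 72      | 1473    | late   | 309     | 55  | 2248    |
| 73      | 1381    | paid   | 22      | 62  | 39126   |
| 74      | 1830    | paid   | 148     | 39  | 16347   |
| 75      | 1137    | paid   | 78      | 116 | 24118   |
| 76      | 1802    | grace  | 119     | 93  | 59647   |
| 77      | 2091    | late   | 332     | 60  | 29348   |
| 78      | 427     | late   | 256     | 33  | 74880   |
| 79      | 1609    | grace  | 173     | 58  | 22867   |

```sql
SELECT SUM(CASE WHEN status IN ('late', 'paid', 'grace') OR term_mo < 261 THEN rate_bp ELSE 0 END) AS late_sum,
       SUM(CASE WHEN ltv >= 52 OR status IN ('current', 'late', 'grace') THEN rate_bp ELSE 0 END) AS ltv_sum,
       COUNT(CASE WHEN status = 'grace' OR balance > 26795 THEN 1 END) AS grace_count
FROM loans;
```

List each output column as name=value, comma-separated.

[late_sum: status IN ('late', 'paid', 'grace') OR term_mo < 261]
loan_id=70: ✓ → 1018
loan_id=71: ✓ → 805
loan_id=72: ✓ → 1473
loan_id=73: ✓ → 1381
loan_id=74: ✓ → 1830
loan_id=75: ✓ → 1137
loan_id=76: ✓ → 1802
loan_id=77: ✓ → 2091
loan_id=78: ✓ → 427
loan_id=79: ✓ → 1609
late_sum = 1018 + 805 + 1473 + 1381 + 1830 + 1137 + 1802 + 2091 + 427 + 1609 = 13573
—
[ltv_sum: ltv >= 52 OR status IN ('current', 'late', 'grace')]
loan_id=70: ✓ → 1018
loan_id=71: ✓ → 805
loan_id=72: ✓ → 1473
loan_id=73: ✓ → 1381
loan_id=74: ✗
loan_id=75: ✓ → 1137
loan_id=76: ✓ → 1802
loan_id=77: ✓ → 2091
loan_id=78: ✓ → 427
loan_id=79: ✓ → 1609
ltv_sum = 1018 + 805 + 1473 + 1381 + 1137 + 1802 + 2091 + 427 + 1609 = 11743
—
[grace_count: status = 'grace' OR balance > 26795]
loan_id=70: ✓ → 1
loan_id=71: ✓ → 1
loan_id=72: ✗
loan_id=73: ✓ → 1
loan_id=74: ✗
loan_id=75: ✗
loan_id=76: ✓ → 1
loan_id=77: ✓ → 1
loan_id=78: ✓ → 1
loan_id=79: ✓ → 1
grace_count = COUNT(1, 1, 1, 1, 1, 1, 1) = 7

late_sum=13573, ltv_sum=11743, grace_count=7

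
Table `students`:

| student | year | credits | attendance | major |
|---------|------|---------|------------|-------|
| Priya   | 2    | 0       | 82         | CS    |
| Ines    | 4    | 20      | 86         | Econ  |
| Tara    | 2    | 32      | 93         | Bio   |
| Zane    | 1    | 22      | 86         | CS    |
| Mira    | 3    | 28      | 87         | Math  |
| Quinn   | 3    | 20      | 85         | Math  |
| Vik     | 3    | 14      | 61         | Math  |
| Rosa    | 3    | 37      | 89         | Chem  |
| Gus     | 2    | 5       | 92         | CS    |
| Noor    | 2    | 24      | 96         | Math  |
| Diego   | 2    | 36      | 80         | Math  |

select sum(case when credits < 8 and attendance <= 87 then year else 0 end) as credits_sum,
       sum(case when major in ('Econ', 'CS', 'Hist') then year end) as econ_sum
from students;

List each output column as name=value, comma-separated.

[credits_sum: credits < 8 and attendance <= 87]
student=Priya: ✓ → 2
student=Ines: ✗
student=Tara: ✗
student=Zane: ✗
student=Mira: ✗
student=Quinn: ✗
student=Vik: ✗
student=Rosa: ✗
student=Gus: ✗
student=Noor: ✗
student=Diego: ✗
credits_sum = 2
—
[econ_sum: major in ('Econ', 'CS', 'Hist')]
student=Priya: ✓ → 2
student=Ines: ✓ → 4
student=Tara: ✗
student=Zane: ✓ → 1
student=Mira: ✗
student=Quinn: ✗
student=Vik: ✗
student=Rosa: ✗
student=Gus: ✓ → 2
student=Noor: ✗
student=Diego: ✗
econ_sum = 2 + 4 + 1 + 2 = 9

credits_sum=2, econ_sum=9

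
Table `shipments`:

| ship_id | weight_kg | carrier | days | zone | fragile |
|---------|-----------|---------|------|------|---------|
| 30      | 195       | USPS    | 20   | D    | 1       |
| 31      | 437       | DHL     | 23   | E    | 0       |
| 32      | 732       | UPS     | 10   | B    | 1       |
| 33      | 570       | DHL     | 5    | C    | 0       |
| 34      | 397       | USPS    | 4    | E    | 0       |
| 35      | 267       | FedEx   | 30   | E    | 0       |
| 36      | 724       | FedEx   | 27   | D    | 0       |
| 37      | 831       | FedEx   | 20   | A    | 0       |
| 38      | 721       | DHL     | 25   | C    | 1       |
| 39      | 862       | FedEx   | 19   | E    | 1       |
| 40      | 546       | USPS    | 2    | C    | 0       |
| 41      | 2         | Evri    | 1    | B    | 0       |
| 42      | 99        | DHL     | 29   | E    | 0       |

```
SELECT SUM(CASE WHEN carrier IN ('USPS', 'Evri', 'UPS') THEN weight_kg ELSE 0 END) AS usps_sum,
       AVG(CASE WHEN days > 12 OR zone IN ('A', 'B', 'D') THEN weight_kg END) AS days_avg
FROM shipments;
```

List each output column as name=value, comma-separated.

usps_sum=1872, days_avg=487

[usps_sum: carrier IN ('USPS', 'Evri', 'UPS')]
ship_id=30: ✓ → 195
ship_id=31: ✗
ship_id=32: ✓ → 732
ship_id=33: ✗
ship_id=34: ✓ → 397
ship_id=35: ✗
ship_id=36: ✗
ship_id=37: ✗
ship_id=38: ✗
ship_id=39: ✗
ship_id=40: ✓ → 546
ship_id=41: ✓ → 2
ship_id=42: ✗
usps_sum = 195 + 732 + 397 + 546 + 2 = 1872
—
[days_avg: days > 12 OR zone IN ('A', 'B', 'D')]
ship_id=30: ✓ → 195
ship_id=31: ✓ → 437
ship_id=32: ✓ → 732
ship_id=33: ✗
ship_id=34: ✗
ship_id=35: ✓ → 267
ship_id=36: ✓ → 724
ship_id=37: ✓ → 831
ship_id=38: ✓ → 721
ship_id=39: ✓ → 862
ship_id=40: ✗
ship_id=41: ✓ → 2
ship_id=42: ✓ → 99
days_avg = (195 + 437 + 732 + 267 + 724 + 831 + 721 + 862 + 2 + 99) / 10 = 487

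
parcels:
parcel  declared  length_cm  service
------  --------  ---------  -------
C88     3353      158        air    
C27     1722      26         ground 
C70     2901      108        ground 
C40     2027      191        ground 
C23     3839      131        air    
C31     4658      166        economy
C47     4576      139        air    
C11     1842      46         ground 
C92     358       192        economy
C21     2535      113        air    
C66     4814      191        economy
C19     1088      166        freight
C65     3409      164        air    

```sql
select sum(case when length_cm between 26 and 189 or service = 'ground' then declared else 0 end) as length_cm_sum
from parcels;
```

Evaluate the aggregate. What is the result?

31950

parcel=C88: ✓ → 3353
parcel=C27: ✓ → 1722
parcel=C70: ✓ → 2901
parcel=C40: ✓ → 2027
parcel=C23: ✓ → 3839
parcel=C31: ✓ → 4658
parcel=C47: ✓ → 4576
parcel=C11: ✓ → 1842
parcel=C92: ✗
parcel=C21: ✓ → 2535
parcel=C66: ✗
parcel=C19: ✓ → 1088
parcel=C65: ✓ → 3409
length_cm_sum = 3353 + 1722 + 2901 + 2027 + 3839 + 4658 + 4576 + 1842 + 2535 + 1088 + 3409 = 31950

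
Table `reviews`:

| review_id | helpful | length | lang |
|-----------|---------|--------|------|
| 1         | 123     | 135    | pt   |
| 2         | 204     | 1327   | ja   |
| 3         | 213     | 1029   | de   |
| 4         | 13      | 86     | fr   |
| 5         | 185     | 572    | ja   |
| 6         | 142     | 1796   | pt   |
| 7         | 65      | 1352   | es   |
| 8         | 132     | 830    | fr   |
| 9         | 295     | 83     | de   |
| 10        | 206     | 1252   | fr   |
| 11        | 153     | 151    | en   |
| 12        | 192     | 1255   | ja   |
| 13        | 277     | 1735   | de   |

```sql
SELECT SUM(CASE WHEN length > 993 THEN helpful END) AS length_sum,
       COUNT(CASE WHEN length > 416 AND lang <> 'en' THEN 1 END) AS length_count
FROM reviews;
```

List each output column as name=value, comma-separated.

[length_sum: length > 993]
review_id=1: ✗
review_id=2: ✓ → 204
review_id=3: ✓ → 213
review_id=4: ✗
review_id=5: ✗
review_id=6: ✓ → 142
review_id=7: ✓ → 65
review_id=8: ✗
review_id=9: ✗
review_id=10: ✓ → 206
review_id=11: ✗
review_id=12: ✓ → 192
review_id=13: ✓ → 277
length_sum = 204 + 213 + 142 + 65 + 206 + 192 + 277 = 1299
—
[length_count: length > 416 AND lang <> 'en']
review_id=1: ✗
review_id=2: ✓ → 1
review_id=3: ✓ → 1
review_id=4: ✗
review_id=5: ✓ → 1
review_id=6: ✓ → 1
review_id=7: ✓ → 1
review_id=8: ✓ → 1
review_id=9: ✗
review_id=10: ✓ → 1
review_id=11: ✗
review_id=12: ✓ → 1
review_id=13: ✓ → 1
length_count = COUNT(1, 1, 1, 1, 1, 1, 1, 1, 1) = 9

length_sum=1299, length_count=9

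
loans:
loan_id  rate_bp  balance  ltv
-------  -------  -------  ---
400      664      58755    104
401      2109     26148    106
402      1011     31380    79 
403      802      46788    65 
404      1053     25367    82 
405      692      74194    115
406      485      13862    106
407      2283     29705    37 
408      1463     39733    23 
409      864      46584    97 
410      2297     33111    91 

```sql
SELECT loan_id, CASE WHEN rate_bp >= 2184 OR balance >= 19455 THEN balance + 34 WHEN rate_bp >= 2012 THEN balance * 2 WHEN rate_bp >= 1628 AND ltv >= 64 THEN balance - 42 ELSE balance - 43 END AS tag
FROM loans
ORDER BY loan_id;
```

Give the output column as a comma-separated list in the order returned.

58789, 26182, 31414, 46822, 25401, 74228, 13819, 29739, 39767, 46618, 33145

loan_id=400: rate_bp >= 2184 OR balance >= 19455 → 58789
loan_id=401: rate_bp >= 2184 OR balance >= 19455 → 26182
loan_id=402: rate_bp >= 2184 OR balance >= 19455 → 31414
loan_id=403: rate_bp >= 2184 OR balance >= 19455 → 46822
loan_id=404: rate_bp >= 2184 OR balance >= 19455 → 25401
loan_id=405: rate_bp >= 2184 OR balance >= 19455 → 74228
loan_id=406: ELSE → 13819
loan_id=407: rate_bp >= 2184 OR balance >= 19455 → 29739
loan_id=408: rate_bp >= 2184 OR balance >= 19455 → 39767
loan_id=409: rate_bp >= 2184 OR balance >= 19455 → 46618
loan_id=410: rate_bp >= 2184 OR balance >= 19455 → 33145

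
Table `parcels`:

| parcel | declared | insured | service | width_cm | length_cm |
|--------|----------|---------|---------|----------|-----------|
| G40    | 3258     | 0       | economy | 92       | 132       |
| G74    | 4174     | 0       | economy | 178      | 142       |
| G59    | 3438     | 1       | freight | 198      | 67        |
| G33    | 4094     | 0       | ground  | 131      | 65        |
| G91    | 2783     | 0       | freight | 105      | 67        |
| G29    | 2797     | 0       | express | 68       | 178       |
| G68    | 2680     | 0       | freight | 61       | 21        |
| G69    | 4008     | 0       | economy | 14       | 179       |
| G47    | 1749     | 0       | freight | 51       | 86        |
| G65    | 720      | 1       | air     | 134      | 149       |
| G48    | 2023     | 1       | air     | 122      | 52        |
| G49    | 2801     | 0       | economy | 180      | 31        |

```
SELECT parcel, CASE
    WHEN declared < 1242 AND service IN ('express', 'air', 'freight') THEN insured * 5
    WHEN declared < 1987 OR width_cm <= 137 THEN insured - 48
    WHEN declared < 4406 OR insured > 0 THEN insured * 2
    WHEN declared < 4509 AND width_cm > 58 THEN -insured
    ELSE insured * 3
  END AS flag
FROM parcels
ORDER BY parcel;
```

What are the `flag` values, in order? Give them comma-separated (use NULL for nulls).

-48, -48, -48, -48, -47, 0, 2, 5, -48, -48, 0, -48

parcel=G29: declared < 1987 OR width_cm <= 137 → -48
parcel=G33: declared < 1987 OR width_cm <= 137 → -48
parcel=G40: declared < 1987 OR width_cm <= 137 → -48
parcel=G47: declared < 1987 OR width_cm <= 137 → -48
parcel=G48: declared < 1987 OR width_cm <= 137 → -47
parcel=G49: declared < 4406 OR insured > 0 → 0
parcel=G59: declared < 4406 OR insured > 0 → 2
parcel=G65: declared < 1242 AND service IN ('express', 'air', 'freight') → 5
parcel=G68: declared < 1987 OR width_cm <= 137 → -48
parcel=G69: declared < 1987 OR width_cm <= 137 → -48
parcel=G74: declared < 4406 OR insured > 0 → 0
parcel=G91: declared < 1987 OR width_cm <= 137 → -48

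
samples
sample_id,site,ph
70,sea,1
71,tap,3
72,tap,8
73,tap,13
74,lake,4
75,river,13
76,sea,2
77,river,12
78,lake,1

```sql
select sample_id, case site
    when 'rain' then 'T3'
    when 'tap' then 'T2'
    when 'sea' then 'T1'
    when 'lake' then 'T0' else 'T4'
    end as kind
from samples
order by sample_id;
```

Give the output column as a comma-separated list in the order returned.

T1, T2, T2, T2, T0, T4, T1, T4, T0

sample_id=70: site='sea' → T1
sample_id=71: site='tap' → T2
sample_id=72: site='tap' → T2
sample_id=73: site='tap' → T2
sample_id=74: site='lake' → T0
sample_id=75: ELSE → T4
sample_id=76: site='sea' → T1
sample_id=77: ELSE → T4
sample_id=78: site='lake' → T0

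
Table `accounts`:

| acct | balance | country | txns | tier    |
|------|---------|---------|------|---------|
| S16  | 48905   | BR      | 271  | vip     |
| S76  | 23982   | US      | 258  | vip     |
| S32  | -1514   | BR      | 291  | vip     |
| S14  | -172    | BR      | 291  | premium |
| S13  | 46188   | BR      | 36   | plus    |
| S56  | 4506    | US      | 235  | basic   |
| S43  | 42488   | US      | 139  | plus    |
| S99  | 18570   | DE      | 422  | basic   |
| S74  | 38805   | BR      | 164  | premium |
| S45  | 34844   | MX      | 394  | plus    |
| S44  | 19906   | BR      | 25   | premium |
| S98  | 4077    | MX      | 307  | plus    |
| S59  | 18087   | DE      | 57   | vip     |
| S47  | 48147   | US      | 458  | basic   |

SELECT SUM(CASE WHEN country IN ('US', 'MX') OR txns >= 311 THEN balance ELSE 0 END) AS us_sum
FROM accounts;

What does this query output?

acct=S16: ✗
acct=S76: ✓ → 23982
acct=S32: ✗
acct=S14: ✗
acct=S13: ✗
acct=S56: ✓ → 4506
acct=S43: ✓ → 42488
acct=S99: ✓ → 18570
acct=S74: ✗
acct=S45: ✓ → 34844
acct=S44: ✗
acct=S98: ✓ → 4077
acct=S59: ✗
acct=S47: ✓ → 48147
us_sum = 23982 + 4506 + 42488 + 18570 + 34844 + 4077 + 48147 = 176614

176614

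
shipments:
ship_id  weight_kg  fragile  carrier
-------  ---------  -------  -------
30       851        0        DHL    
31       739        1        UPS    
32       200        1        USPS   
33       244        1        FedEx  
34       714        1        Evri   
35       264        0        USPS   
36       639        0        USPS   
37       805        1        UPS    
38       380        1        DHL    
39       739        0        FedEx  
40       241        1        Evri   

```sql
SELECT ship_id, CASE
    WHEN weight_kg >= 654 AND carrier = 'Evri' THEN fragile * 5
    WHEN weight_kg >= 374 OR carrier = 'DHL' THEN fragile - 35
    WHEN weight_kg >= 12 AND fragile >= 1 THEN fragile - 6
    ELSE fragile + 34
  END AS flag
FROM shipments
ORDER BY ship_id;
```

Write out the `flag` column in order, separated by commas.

ship_id=30: weight_kg >= 374 OR carrier = 'DHL' → -35
ship_id=31: weight_kg >= 374 OR carrier = 'DHL' → -34
ship_id=32: weight_kg >= 12 AND fragile >= 1 → -5
ship_id=33: weight_kg >= 12 AND fragile >= 1 → -5
ship_id=34: weight_kg >= 654 AND carrier = 'Evri' → 5
ship_id=35: ELSE → 34
ship_id=36: weight_kg >= 374 OR carrier = 'DHL' → -35
ship_id=37: weight_kg >= 374 OR carrier = 'DHL' → -34
ship_id=38: weight_kg >= 374 OR carrier = 'DHL' → -34
ship_id=39: weight_kg >= 374 OR carrier = 'DHL' → -35
ship_id=40: weight_kg >= 12 AND fragile >= 1 → -5

-35, -34, -5, -5, 5, 34, -35, -34, -34, -35, -5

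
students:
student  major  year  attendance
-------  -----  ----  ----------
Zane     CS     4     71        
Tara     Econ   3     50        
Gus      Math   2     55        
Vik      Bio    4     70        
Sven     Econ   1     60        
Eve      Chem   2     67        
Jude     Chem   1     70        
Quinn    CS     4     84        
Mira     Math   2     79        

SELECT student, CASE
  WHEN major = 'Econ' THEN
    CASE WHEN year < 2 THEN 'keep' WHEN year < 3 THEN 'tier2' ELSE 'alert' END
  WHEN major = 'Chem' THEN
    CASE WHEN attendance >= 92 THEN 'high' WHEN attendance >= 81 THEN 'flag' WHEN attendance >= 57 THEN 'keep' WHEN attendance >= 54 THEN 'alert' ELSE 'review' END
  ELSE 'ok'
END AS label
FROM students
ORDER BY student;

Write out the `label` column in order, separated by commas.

keep, ok, keep, ok, ok, keep, alert, ok, ok

student=Eve: major='Chem' → inner[attendance >= 57] → keep
student=Gus: major='Math' → outer ELSE → ok
student=Jude: major='Chem' → inner[attendance >= 57] → keep
student=Mira: major='Math' → outer ELSE → ok
student=Quinn: major='CS' → outer ELSE → ok
student=Sven: major='Econ' → inner[year < 2] → keep
student=Tara: major='Econ' → inner[ELSE] → alert
student=Vik: major='Bio' → outer ELSE → ok
student=Zane: major='CS' → outer ELSE → ok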